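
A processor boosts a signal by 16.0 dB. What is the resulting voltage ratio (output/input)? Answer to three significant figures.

Voltage ratio = 10^(dB/20).
10^(16.0/20) = 10^(0.8000) = 6.31.

6.31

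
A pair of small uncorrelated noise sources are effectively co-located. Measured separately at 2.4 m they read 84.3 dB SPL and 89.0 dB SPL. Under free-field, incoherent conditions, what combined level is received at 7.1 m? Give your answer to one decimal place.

Combined at 2.4 m: 10·log₁₀(10^(84.3/10)+10^(89.0/10)) = 90.27 dB SPL.
Then apply −20·log₁₀(7.1/2.4) = -9.42 dB → 80.8 dB SPL.

80.8 dB SPL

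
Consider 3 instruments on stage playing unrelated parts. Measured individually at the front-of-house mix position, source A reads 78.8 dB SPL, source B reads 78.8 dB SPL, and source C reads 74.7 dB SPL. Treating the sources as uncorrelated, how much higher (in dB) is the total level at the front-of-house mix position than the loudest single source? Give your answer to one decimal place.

3.8 dB

Add the sources as powers (linear), then convert back to dB:
L_total = 10·log₁₀(10^(78.8/10) + 10^(78.8/10) + 10^(74.7/10)) = 82.58 dB SPL.
Excess over the loudest (78.8 dB): 82.58 − 78.8 = 3.8 dB.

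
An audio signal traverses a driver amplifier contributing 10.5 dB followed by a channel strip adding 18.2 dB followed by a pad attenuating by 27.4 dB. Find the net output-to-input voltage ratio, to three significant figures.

Net gain = 10.5 + 18.2 + (−27.4) = 1.3 dB.
Voltage ratio = 10^(1.3/20) = 1.16.

1.16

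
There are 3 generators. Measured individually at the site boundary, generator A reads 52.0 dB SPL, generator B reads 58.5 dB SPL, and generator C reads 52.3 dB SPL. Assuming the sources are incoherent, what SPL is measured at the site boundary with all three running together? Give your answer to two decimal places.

Uncorrelated sources add in intensity (power), not in dB.
L_total = 10·log₁₀(10^(52.0/10) + 10^(58.5/10) + 10^(52.3/10)) = 10·log₁₀(1036000) = 60.15 dB SPL.

60.15 dB SPL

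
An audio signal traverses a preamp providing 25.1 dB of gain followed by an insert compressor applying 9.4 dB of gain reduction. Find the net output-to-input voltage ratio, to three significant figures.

Net gain = 25.1 + (−9.4) = 15.7 dB.
Voltage ratio = 10^(15.7/20) = 6.10.

6.10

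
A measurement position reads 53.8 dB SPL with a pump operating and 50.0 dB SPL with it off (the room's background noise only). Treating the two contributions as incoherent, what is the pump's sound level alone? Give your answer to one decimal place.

Subtract intensities: L_src = 10·log₁₀(10^(L_total/10) − 10^(L_bg/10)).
L_src = 10·log₁₀(10^(53.8/10) − 10^(50.0/10)) = 10·log₁₀(139900) = 51.5 dB SPL.

51.5 dB SPL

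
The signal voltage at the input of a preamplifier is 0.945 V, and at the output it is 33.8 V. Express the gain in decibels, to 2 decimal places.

Voltage ratio → dB uses the 20·log₁₀ form:
20·log₁₀(33.8/0.945) = 20·log₁₀(35.77) = 31.07 dB.

31.07 dB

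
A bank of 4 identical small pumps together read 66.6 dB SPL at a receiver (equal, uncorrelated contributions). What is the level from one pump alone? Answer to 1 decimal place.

60.6 dB SPL

4 equal incoherent sources add 10·log₁₀(4) = 6.02 dB over one source.
L_one = 66.6 − 6.02 = 60.6 dB SPL.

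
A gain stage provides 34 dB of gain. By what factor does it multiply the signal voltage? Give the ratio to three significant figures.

50.1

Voltage ratio = 10^(dB/20).
10^(34/20) = 10^(1.700) = 50.1.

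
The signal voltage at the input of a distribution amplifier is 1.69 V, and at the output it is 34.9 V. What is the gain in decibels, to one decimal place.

26.3 dB

For a voltage ratio, dB = 20·log₁₀(V₂/V₁).
20·log₁₀(34.9/1.69) = 20·log₁₀(20.65) = 26.3 dB.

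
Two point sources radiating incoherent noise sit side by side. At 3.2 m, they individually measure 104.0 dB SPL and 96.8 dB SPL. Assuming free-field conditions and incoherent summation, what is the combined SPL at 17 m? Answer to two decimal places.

90.25 dB SPL

Combined at 3.2 m: 10·log₁₀(10^(104.0/10)+10^(96.8/10)) = 104.757 dB SPL.
Then apply −20·log₁₀(17/3.2) = -14.506 dB → 90.25 dB SPL.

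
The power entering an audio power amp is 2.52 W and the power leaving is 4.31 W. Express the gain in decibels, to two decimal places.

Power is a power quantity, so gain = 10·log₁₀(P_out/P_in).
10·log₁₀(4.31/2.52) = 10·log₁₀(1.710) = 2.33 dB.

2.33 dB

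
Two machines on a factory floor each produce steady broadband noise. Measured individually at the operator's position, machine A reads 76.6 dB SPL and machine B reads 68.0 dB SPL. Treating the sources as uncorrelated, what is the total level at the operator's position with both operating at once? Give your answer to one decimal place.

77.2 dB SPL

Incoherent sources sum as intensities:
L_total = 10·log₁₀(10^(76.6/10) + 10^(68.0/10)) = 10·log₁₀(52020000) = 77.2 dB SPL.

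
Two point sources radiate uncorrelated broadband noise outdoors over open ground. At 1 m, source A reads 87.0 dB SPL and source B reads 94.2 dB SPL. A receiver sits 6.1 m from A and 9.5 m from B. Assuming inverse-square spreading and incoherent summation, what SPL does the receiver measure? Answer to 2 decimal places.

At the listener: L_A = 87.0 − 20·log₁₀(6.1) = 71.293 dB; L_B = 94.2 − 20·log₁₀(9.5) = 74.646 dB.
Combined: 10·log₁₀(10^(71.293/10)+10^(74.646/10)) = 76.30 dB SPL.

76.30 dB SPL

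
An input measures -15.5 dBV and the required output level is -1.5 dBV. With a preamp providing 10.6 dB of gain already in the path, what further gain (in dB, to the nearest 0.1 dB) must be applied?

The required make-up gain is the shortfall in the dB sum.
G = -1.5 − (-15.5) − 10.6 = 3.4 dB.

3.4 dB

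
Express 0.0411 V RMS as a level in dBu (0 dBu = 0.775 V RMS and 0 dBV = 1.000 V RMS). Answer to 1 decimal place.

-25.5 dBu

dBu = 20·log₁₀(V / 0.775 V).
20·log₁₀(0.0411/0.775) = -25.5 dBu.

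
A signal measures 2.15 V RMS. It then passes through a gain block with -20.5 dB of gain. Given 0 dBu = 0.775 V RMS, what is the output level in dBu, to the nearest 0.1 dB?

-11.6 dBu

Input level: 20·log₁₀(2.15/0.775) = 8.86 dBu.
Output: 8.86 − 20.5 = -11.6 dBu.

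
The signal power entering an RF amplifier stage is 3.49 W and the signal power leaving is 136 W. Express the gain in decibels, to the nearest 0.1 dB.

15.9 dB

For a power ratio, dB = 10·log₁₀(P₂/P₁).
10·log₁₀(136/3.49) = 10·log₁₀(38.97) = 15.9 dB.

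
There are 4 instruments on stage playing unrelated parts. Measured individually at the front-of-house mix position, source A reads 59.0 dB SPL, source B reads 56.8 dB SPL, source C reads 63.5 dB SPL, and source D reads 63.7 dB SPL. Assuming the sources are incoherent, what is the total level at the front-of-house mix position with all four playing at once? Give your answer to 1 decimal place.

Add the sources as powers (linear), then convert back to dB:
L_total = 10·log₁₀(10^(59.0/10) + 10^(56.8/10) + 10^(63.5/10) + 10^(63.7/10)) = 10·log₁₀(5856000) = 67.7 dB SPL.

67.7 dB SPL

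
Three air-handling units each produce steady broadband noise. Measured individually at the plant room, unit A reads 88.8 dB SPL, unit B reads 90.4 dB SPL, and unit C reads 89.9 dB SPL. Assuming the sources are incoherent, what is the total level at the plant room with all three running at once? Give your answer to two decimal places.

94.52 dB SPL

Uncorrelated sources add in intensity (power), not in dB.
L_total = 10·log₁₀(10^(88.8/10) + 10^(90.4/10) + 10^(89.9/10)) = 10·log₁₀(2832000000) = 94.52 dB SPL.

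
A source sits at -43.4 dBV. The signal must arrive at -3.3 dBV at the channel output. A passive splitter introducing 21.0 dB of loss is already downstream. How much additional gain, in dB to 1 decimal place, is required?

The required make-up gain is the shortfall in the dB sum.
G = -3.3 − (-43.4) + 21.0 = 61.1 dB.

61.1 dB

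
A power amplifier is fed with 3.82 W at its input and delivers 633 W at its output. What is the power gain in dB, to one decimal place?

22.2 dB

Power is a power quantity, so gain = 10·log₁₀(P_out/P_in).
10·log₁₀(633/3.82) = 10·log₁₀(165.7) = 22.2 dB.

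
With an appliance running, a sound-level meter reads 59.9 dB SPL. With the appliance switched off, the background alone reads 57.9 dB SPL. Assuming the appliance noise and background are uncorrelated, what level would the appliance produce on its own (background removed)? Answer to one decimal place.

55.6 dB SPL

Remove the background by subtracting linear intensities:
L_src = 10·log₁₀(10^(59.9/10) − 10^(57.9/10)) = 10·log₁₀(360600) = 55.6 dB SPL.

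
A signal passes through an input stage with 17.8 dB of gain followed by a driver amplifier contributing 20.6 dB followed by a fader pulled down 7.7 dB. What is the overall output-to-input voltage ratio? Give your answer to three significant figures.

34.3

Net gain = 17.8 + 20.6 + (−7.7) = 30.7 dB.
Voltage ratio = 10^(30.7/20) = 34.3.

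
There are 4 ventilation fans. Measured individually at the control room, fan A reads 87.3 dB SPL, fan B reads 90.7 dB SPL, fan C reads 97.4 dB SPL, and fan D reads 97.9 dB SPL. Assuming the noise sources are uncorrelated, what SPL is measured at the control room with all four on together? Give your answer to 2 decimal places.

101.26 dB SPL

Add the sources as powers (linear), then convert back to dB:
L_total = 10·log₁₀(10^(87.3/10) + 10^(90.7/10) + 10^(97.4/10) + 10^(97.9/10)) = 10·log₁₀(13373000000) = 101.26 dB SPL.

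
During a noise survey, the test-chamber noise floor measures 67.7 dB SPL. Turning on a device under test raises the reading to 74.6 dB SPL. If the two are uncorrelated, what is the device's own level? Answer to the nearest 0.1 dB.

73.6 dB SPL

Background correction is a power subtraction:
L_src = 10·log₁₀(10^(74.6/10) − 10^(67.7/10)) = 10·log₁₀(22950000) = 73.6 dB SPL.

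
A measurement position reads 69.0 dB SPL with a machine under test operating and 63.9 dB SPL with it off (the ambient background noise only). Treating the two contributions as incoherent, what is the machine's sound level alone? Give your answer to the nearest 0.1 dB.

67.4 dB SPL

Remove the background by subtracting linear intensities:
L_src = 10·log₁₀(10^(69.0/10) − 10^(63.9/10)) = 10·log₁₀(5489000) = 67.4 dB SPL.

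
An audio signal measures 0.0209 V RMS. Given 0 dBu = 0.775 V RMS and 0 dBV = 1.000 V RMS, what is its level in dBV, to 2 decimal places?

-33.60 dBV

dBV = 20·log₁₀(V / 1.000 V).
20·log₁₀(0.0209/1.000) = -33.60 dBV.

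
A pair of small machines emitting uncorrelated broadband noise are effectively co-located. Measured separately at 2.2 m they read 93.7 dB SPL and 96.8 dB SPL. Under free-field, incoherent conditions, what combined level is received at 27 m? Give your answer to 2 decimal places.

76.75 dB SPL

Combined at 2.2 m: 10·log₁₀(10^(93.7/10)+10^(96.8/10)) = 98.531 dB SPL.
Then apply −20·log₁₀(27/2.2) = -21.779 dB → 76.75 dB SPL.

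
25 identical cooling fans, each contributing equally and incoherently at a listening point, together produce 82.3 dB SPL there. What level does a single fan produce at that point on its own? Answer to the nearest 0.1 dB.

25 equal incoherent sources add 10·log₁₀(25) = 13.98 dB over one source.
L_one = 82.3 − 13.98 = 68.3 dB SPL.

68.3 dB SPL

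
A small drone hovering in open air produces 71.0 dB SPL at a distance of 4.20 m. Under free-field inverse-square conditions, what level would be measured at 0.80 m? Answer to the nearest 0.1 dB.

For a point source in a free field, ΔL = −20·log₁₀(d₂/d₁).
ΔL = −20·log₁₀(0.80/4.20) = 14.40 dB, so L₂ = 71.0 + (14.40) = 85.4 dB SPL.

85.4 dB SPL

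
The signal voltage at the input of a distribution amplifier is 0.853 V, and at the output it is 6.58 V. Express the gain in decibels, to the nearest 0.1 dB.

17.7 dB

Voltage ratio → dB uses the 20·log₁₀ form:
20·log₁₀(6.58/0.853) = 20·log₁₀(7.714) = 17.7 dB.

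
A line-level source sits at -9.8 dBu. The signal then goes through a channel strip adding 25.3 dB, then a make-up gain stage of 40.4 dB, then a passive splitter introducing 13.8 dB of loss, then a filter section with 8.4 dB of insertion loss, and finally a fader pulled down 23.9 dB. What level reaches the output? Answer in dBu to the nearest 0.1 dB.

+9.8 dBu

In dB, series stages simply add:
-9.8 + 25.3 + 40.4 − 13.8 − 8.4 − 23.9 = +9.8 dBu.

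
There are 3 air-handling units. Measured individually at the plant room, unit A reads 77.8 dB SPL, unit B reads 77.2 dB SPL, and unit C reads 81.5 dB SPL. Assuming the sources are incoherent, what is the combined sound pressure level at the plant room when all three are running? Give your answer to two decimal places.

84.05 dB SPL

Incoherent sources sum as intensities:
L_total = 10·log₁₀(10^(77.8/10) + 10^(77.2/10) + 10^(81.5/10)) = 10·log₁₀(254000000) = 84.05 dB SPL.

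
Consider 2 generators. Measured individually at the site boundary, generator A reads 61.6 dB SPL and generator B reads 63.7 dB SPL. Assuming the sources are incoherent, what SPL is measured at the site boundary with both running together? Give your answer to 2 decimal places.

65.79 dB SPL

Add the sources as powers (linear), then convert back to dB:
L_total = 10·log₁₀(10^(61.6/10) + 10^(63.7/10)) = 10·log₁₀(3790000) = 65.79 dB SPL.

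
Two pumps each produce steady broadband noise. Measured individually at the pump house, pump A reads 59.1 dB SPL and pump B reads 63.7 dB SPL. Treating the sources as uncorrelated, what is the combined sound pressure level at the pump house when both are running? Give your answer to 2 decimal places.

64.99 dB SPL

Incoherent sources sum as intensities:
L_total = 10·log₁₀(10^(59.1/10) + 10^(63.7/10)) = 10·log₁₀(3157000) = 64.99 dB SPL.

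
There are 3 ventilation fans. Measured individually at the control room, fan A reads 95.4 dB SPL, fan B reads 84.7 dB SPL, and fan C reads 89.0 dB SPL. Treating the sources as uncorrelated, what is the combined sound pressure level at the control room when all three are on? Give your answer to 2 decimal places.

Incoherent sources sum as intensities:
L_total = 10·log₁₀(10^(95.4/10) + 10^(84.7/10) + 10^(89.0/10)) = 10·log₁₀(4557000000) = 96.59 dB SPL.

96.59 dB SPL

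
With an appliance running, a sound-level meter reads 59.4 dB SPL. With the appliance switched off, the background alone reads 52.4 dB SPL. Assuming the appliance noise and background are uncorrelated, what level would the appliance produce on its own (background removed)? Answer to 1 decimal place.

Subtract intensities: L_src = 10·log₁₀(10^(L_total/10) − 10^(L_bg/10)).
L_src = 10·log₁₀(10^(59.4/10) − 10^(52.4/10)) = 10·log₁₀(697200) = 58.4 dB SPL.

58.4 dB SPL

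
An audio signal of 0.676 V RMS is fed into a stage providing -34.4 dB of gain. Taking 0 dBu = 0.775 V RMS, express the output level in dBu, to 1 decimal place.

Input level: 20·log₁₀(0.676/0.775) = -1.19 dBu.
Output: -1.19 − 34.4 = -35.6 dBu.

-35.6 dBu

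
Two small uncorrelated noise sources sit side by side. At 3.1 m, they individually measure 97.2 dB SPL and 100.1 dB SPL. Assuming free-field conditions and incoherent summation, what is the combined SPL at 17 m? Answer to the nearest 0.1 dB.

87.1 dB SPL

Combined at 3.1 m: 10·log₁₀(10^(97.2/10)+10^(100.1/10)) = 101.90 dB SPL.
Then apply −20·log₁₀(17/3.1) = -14.78 dB → 87.1 dB SPL.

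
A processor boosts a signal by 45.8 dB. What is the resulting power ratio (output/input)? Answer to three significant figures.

Power ratio = 10^(dB/10).
10^(45.8/10) = 10^(4.580) = 38000.

38000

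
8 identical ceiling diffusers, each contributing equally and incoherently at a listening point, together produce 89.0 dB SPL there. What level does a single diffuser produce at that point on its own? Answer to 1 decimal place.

80.0 dB SPL

8 equal incoherent sources add 10·log₁₀(8) = 9.03 dB over one source.
L_one = 89.0 − 9.03 = 80.0 dB SPL.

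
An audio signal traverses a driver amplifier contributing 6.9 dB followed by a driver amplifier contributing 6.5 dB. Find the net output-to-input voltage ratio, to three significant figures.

4.68

Net gain = 6.9 + 6.5 = 13.4 dB.
Voltage ratio = 10^(13.4/20) = 4.68.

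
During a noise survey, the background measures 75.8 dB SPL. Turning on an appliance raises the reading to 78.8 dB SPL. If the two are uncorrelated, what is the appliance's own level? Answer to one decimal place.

75.8 dB SPL

Subtract intensities: L_src = 10·log₁₀(10^(L_total/10) − 10^(L_bg/10)).
L_src = 10·log₁₀(10^(78.8/10) − 10^(75.8/10)) = 10·log₁₀(37840000) = 75.8 dB SPL.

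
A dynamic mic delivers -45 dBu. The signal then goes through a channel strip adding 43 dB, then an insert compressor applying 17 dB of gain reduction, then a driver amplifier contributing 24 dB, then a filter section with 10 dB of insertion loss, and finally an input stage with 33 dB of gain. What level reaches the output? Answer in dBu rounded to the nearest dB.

+28 dBu

Cascaded gains and losses add directly in dB.
-45 + 43 − 17 + 24 − 10 + 33 = +28 dBu.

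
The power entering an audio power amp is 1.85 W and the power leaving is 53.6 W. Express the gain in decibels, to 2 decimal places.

14.62 dB

Power is a power quantity, so gain = 10·log₁₀(P_out/P_in).
10·log₁₀(53.6/1.85) = 10·log₁₀(28.97) = 14.62 dB.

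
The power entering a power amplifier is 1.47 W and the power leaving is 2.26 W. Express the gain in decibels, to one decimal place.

Power ratio → dB uses the 10·log₁₀ form:
10·log₁₀(2.26/1.47) = 10·log₁₀(1.537) = 1.9 dB.

1.9 dB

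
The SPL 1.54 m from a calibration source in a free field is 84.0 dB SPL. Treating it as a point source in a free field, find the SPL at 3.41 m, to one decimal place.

Inverse-square spreading gives ΔL = −20·log₁₀(d₂/d₁).
ΔL = −20·log₁₀(3.41/1.54) = -6.90 dB, so L₂ = 84.0 + (-6.90) = 77.1 dB SPL.

77.1 dB SPL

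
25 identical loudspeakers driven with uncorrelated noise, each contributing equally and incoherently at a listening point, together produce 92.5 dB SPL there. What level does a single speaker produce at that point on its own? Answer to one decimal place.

78.5 dB SPL

25 equal incoherent sources add 10·log₁₀(25) = 13.98 dB over one source.
L_one = 92.5 − 13.98 = 78.5 dB SPL.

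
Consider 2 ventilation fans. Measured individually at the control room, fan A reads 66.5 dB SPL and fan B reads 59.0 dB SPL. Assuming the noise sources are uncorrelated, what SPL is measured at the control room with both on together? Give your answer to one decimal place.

Incoherent sources sum as intensities:
L_total = 10·log₁₀(10^(66.5/10) + 10^(59.0/10)) = 10·log₁₀(5261000) = 67.2 dB SPL.

67.2 dB SPL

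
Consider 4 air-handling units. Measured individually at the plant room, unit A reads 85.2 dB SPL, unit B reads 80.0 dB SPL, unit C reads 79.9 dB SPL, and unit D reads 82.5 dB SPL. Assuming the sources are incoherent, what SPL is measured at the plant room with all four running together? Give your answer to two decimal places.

Incoherent sources sum as intensities:
L_total = 10·log₁₀(10^(85.2/10) + 10^(80.0/10) + 10^(79.9/10) + 10^(82.5/10)) = 10·log₁₀(706700000) = 88.49 dB SPL.

88.49 dB SPL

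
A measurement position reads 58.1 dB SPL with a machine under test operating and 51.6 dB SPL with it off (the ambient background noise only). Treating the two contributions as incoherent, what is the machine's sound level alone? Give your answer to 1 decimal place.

Subtract intensities: L_src = 10·log₁₀(10^(L_total/10) − 10^(L_bg/10)).
L_src = 10·log₁₀(10^(58.1/10) − 10^(51.6/10)) = 10·log₁₀(501100) = 57.0 dB SPL.

57.0 dB SPL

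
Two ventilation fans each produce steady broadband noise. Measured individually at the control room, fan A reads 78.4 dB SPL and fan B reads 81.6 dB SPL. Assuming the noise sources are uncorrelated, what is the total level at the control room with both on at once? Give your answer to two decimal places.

Add the sources as powers (linear), then convert back to dB:
L_total = 10·log₁₀(10^(78.4/10) + 10^(81.6/10)) = 10·log₁₀(213700000) = 83.30 dB SPL.

83.30 dB SPL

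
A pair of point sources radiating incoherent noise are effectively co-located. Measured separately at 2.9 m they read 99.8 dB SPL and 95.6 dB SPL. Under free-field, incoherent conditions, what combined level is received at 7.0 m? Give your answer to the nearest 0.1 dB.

93.5 dB SPL

Combined at 2.9 m: 10·log₁₀(10^(99.8/10)+10^(95.6/10)) = 101.20 dB SPL.
Then apply −20·log₁₀(7.0/2.9) = -7.65 dB → 93.5 dB SPL.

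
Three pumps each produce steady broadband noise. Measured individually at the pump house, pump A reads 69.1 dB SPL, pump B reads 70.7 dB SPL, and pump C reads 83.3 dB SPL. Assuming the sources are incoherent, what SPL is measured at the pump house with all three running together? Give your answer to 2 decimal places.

83.69 dB SPL

Incoherent sources sum as intensities:
L_total = 10·log₁₀(10^(69.1/10) + 10^(70.7/10) + 10^(83.3/10)) = 10·log₁₀(233700000) = 83.69 dB SPL.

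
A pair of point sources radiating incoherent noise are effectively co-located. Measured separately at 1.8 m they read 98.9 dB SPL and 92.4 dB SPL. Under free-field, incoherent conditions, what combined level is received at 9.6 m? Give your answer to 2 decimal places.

Combined at 1.8 m: 10·log₁₀(10^(98.9/10)+10^(92.4/10)) = 99.777 dB SPL.
Then apply −20·log₁₀(9.6/1.8) = -14.540 dB → 85.24 dB SPL.

85.24 dB SPL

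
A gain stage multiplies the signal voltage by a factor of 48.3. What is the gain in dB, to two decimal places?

33.68 dB

Voltage is an amplitude quantity, so gain = 20·log₁₀(V_out/V_in).
20·log₁₀(48.3) = 33.68 dB.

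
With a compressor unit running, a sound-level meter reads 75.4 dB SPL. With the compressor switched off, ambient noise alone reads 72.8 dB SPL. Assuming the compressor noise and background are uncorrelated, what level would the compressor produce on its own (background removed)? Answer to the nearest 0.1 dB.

Subtract intensities: L_src = 10·log₁₀(10^(L_total/10) − 10^(L_bg/10)).
L_src = 10·log₁₀(10^(75.4/10) − 10^(72.8/10)) = 10·log₁₀(15620000) = 71.9 dB SPL.

71.9 dB SPL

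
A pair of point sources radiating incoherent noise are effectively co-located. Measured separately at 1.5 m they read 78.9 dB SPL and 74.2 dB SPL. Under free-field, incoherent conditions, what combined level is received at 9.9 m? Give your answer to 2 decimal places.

63.78 dB SPL

Combined at 1.5 m: 10·log₁₀(10^(78.9/10)+10^(74.2/10)) = 80.167 dB SPL.
Then apply −20·log₁₀(9.9/1.5) = -16.391 dB → 63.78 dB SPL.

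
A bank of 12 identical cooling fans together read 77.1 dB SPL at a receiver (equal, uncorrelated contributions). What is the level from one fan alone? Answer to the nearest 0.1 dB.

12 equal incoherent sources add 10·log₁₀(12) = 10.79 dB over one source.
L_one = 77.1 − 10.79 = 66.3 dB SPL.

66.3 dB SPL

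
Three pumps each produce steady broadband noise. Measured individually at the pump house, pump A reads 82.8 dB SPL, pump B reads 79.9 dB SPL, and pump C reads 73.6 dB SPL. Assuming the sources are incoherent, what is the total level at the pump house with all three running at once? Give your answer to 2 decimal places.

84.93 dB SPL

Uncorrelated sources add in intensity (power), not in dB.
L_total = 10·log₁₀(10^(82.8/10) + 10^(79.9/10) + 10^(73.6/10)) = 10·log₁₀(311200000) = 84.93 dB SPL.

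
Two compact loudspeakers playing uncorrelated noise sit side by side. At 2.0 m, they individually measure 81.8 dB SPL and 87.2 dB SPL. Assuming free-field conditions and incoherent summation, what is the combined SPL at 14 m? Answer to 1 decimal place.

71.4 dB SPL

Combined at 2.0 m: 10·log₁₀(10^(81.8/10)+10^(87.2/10)) = 88.30 dB SPL.
Then apply −20·log₁₀(14/2.0) = -16.90 dB → 71.4 dB SPL.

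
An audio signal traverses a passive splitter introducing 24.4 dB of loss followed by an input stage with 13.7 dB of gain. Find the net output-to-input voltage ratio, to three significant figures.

Net gain = (−24.4) + 13.7 = -10.7 dB.
Voltage ratio = 10^(-10.7/20) = 0.292.

0.292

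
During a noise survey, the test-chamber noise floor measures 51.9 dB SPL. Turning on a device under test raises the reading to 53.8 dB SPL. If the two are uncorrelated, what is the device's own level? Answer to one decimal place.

49.3 dB SPL

Background correction is a power subtraction:
L_src = 10·log₁₀(10^(53.8/10) − 10^(51.9/10)) = 10·log₁₀(85000) = 49.3 dB SPL.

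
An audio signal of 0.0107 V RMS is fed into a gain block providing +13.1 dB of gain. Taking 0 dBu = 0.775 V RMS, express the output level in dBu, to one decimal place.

Input level: 20·log₁₀(0.0107/0.775) = -37.20 dBu.
Output: -37.20 + 13.1 = -24.1 dBu.

-24.1 dBu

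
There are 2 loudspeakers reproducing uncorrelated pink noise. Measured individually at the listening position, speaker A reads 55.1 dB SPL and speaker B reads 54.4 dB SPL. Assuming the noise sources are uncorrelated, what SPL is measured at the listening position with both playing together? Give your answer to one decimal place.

57.8 dB SPL

Add the sources as powers (linear), then convert back to dB:
L_total = 10·log₁₀(10^(55.1/10) + 10^(54.4/10)) = 10·log₁₀(599000) = 57.8 dB SPL.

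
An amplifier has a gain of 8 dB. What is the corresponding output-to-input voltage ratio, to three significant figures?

2.51

Voltage ratio = 10^(dB/20).
10^(8/20) = 10^(0.4000) = 2.51.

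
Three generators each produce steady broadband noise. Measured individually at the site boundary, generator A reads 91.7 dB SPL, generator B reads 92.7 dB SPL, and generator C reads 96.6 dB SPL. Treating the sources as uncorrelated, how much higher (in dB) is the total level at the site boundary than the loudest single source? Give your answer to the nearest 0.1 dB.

Add the sources as powers (linear), then convert back to dB:
L_total = 10·log₁₀(10^(91.7/10) + 10^(92.7/10) + 10^(96.6/10)) = 98.98 dB SPL.
Excess over the loudest (96.6 dB): 98.98 − 96.6 = 2.4 dB.

2.4 dB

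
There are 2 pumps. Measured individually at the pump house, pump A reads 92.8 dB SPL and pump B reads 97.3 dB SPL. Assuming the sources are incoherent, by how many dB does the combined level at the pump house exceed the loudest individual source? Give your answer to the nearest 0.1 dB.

Add the sources as powers (linear), then convert back to dB:
L_total = 10·log₁₀(10^(92.8/10) + 10^(97.3/10)) = 98.62 dB SPL.
Excess over the loudest (97.3 dB): 98.62 − 97.3 = 1.3 dB.

1.3 dB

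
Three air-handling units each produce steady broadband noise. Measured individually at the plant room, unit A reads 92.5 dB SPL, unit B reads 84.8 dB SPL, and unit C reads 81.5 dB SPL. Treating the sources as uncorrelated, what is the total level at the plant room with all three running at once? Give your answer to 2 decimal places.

93.47 dB SPL

Add the sources as powers (linear), then convert back to dB:
L_total = 10·log₁₀(10^(92.5/10) + 10^(84.8/10) + 10^(81.5/10)) = 10·log₁₀(2222000000) = 93.47 dB SPL.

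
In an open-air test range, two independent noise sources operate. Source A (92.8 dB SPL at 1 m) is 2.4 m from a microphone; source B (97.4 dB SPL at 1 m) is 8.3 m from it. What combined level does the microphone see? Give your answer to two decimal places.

At the listener: L_A = 92.8 − 20·log₁₀(2.4) = 85.196 dB; L_B = 97.4 − 20·log₁₀(8.3) = 79.018 dB.
Combined: 10·log₁₀(10^(85.196/10)+10^(79.018/10)) = 86.13 dB SPL.

86.13 dB SPL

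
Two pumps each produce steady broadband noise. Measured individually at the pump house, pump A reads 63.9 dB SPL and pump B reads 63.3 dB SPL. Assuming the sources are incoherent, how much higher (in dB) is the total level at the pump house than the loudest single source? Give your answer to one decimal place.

Incoherent sources sum as intensities:
L_total = 10·log₁₀(10^(63.9/10) + 10^(63.3/10)) = 66.62 dB SPL.
Excess over the loudest (63.9 dB): 66.62 − 63.9 = 2.7 dB.

2.7 dB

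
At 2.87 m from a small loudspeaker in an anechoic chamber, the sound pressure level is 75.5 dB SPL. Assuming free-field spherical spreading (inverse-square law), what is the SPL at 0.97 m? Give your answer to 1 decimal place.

84.9 dB SPL

Inverse-square spreading gives ΔL = −20·log₁₀(d₂/d₁).
ΔL = −20·log₁₀(0.97/2.87) = 9.42 dB, so L₂ = 75.5 + (9.42) = 84.9 dB SPL.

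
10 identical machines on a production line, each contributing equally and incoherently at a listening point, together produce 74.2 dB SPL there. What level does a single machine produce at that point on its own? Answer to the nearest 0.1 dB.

64.2 dB SPL

10 equal incoherent sources add 10·log₁₀(10) = 10.00 dB over one source.
L_one = 74.2 − 10.00 = 64.2 dB SPL.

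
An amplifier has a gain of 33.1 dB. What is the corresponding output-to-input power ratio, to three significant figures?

Power ratio = 10^(dB/10).
10^(33.1/10) = 10^(3.310) = 2040.

2040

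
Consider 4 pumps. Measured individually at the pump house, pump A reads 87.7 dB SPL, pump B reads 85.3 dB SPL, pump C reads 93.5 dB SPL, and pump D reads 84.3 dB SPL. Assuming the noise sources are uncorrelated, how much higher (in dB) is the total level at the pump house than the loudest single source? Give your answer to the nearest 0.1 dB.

Add the sources as powers (linear), then convert back to dB:
L_total = 10·log₁₀(10^(87.7/10) + 10^(85.3/10) + 10^(93.5/10) + 10^(84.3/10)) = 95.36 dB SPL.
Excess over the loudest (93.5 dB): 95.36 − 93.5 = 1.9 dB.

1.9 dB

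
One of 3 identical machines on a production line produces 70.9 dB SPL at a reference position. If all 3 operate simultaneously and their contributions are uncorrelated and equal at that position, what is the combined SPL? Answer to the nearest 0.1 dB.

75.7 dB SPL

3 equal incoherent sources raise the level by 10·log₁₀(3) = 4.77 dB.
L_total = 70.9 + 4.77 = 75.7 dB SPL.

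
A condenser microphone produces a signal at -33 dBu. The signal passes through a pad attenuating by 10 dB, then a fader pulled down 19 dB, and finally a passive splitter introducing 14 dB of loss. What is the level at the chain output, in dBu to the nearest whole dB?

Gain stages sum in dB:
-33 − 10 − 19 − 14 = -76 dBu.

-76 dBu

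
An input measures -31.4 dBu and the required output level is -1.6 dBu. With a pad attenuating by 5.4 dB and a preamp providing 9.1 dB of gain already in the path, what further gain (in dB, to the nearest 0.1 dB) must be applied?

26.1 dB

The required make-up gain is the shortfall in the dB sum.
G = -1.6 − (-31.4) + 5.4 − 9.1 = 26.1 dB.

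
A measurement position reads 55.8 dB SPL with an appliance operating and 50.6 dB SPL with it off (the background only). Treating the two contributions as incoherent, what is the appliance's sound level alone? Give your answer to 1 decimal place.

54.2 dB SPL

Background correction is a power subtraction:
L_src = 10·log₁₀(10^(55.8/10) − 10^(50.6/10)) = 10·log₁₀(265400) = 54.2 dB SPL.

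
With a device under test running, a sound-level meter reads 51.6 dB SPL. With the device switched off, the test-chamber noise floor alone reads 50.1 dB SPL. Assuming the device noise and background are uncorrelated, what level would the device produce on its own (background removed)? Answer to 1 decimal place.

Remove the background by subtracting linear intensities:
L_src = 10·log₁₀(10^(51.6/10) − 10^(50.1/10)) = 10·log₁₀(42210) = 46.3 dB SPL.

46.3 dB SPL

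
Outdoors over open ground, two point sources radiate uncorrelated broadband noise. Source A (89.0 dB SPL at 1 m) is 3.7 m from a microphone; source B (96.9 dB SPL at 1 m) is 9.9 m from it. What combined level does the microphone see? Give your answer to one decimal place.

80.3 dB SPL

At the listener: L_A = 89.0 − 20·log₁₀(3.7) = 77.64 dB; L_B = 96.9 − 20·log₁₀(9.9) = 76.99 dB.
Combined: 10·log₁₀(10^(77.64/10)+10^(76.99/10)) = 80.3 dB SPL.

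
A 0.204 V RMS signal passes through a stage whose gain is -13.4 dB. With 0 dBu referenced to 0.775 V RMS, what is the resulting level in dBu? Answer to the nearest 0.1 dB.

-25.0 dBu

Input level: 20·log₁₀(0.204/0.775) = -11.59 dBu.
Output: -11.59 − 13.4 = -25.0 dBu.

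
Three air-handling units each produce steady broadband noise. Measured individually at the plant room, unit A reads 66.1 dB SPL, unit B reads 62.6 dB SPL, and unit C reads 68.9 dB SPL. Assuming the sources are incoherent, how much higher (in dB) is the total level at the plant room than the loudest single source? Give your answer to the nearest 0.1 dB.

Uncorrelated sources add in intensity (power), not in dB.
L_total = 10·log₁₀(10^(66.1/10) + 10^(62.6/10) + 10^(68.9/10)) = 71.35 dB SPL.
Excess over the loudest (68.9 dB): 71.35 − 68.9 = 2.5 dB.

2.5 dB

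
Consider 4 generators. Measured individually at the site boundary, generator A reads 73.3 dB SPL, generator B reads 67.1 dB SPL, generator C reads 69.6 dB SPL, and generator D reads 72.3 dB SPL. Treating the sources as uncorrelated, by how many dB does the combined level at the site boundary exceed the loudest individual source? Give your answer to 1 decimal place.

Add the sources as powers (linear), then convert back to dB:
L_total = 10·log₁₀(10^(73.3/10) + 10^(67.1/10) + 10^(69.6/10) + 10^(72.3/10)) = 77.21 dB SPL.
Excess over the loudest (73.3 dB): 77.21 − 73.3 = 3.9 dB.

3.9 dB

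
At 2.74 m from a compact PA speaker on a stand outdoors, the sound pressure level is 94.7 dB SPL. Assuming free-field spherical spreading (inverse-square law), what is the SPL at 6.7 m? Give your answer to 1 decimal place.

86.9 dB SPL

For a point source in a free field, ΔL = −20·log₁₀(d₂/d₁).
ΔL = −20·log₁₀(6.7/2.74) = -7.77 dB, so L₂ = 94.7 + (-7.77) = 86.9 dB SPL.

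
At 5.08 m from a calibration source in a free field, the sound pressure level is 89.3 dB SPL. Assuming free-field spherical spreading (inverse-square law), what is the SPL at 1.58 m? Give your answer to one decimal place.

For a point source in a free field, ΔL = −20·log₁₀(d₂/d₁).
ΔL = −20·log₁₀(1.58/5.08) = 10.14 dB, so L₂ = 89.3 + (10.14) = 99.4 dB SPL.

99.4 dB SPL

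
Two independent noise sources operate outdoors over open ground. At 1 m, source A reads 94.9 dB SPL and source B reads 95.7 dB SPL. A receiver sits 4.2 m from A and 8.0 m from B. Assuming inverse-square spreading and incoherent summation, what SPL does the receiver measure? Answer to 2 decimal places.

At the listener: L_A = 94.9 − 20·log₁₀(4.2) = 82.435 dB; L_B = 95.7 − 20·log₁₀(8.0) = 77.638 dB.
Combined: 10·log₁₀(10^(82.435/10)+10^(77.638/10)) = 83.68 dB SPL.

83.68 dB SPL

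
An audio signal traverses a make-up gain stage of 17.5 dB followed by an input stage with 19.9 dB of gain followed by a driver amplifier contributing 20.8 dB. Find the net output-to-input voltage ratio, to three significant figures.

Net gain = 17.5 + 19.9 + 20.8 = 58.2 dB.
Voltage ratio = 10^(58.2/20) = 813.

813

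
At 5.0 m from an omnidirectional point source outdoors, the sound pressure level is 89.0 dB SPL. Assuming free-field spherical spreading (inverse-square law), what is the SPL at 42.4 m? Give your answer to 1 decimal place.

Inverse-square spreading gives ΔL = −20·log₁₀(d₂/d₁).
ΔL = −20·log₁₀(42.4/5.0) = -18.57 dB, so L₂ = 89.0 + (-18.57) = 70.4 dB SPL.

70.4 dB SPL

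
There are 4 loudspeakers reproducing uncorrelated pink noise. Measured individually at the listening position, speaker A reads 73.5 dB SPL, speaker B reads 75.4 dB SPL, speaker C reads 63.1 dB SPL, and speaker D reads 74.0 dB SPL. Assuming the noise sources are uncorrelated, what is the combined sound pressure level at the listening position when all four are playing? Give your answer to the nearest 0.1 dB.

79.3 dB SPL

Incoherent sources sum as intensities:
L_total = 10·log₁₀(10^(73.5/10) + 10^(75.4/10) + 10^(63.1/10) + 10^(74.0/10)) = 10·log₁₀(84220000) = 79.3 dB SPL.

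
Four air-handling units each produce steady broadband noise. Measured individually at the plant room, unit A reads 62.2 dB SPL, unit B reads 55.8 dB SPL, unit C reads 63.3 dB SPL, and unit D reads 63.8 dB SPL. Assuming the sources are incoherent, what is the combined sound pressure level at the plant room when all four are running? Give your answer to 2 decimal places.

68.18 dB SPL

Incoherent sources sum as intensities:
L_total = 10·log₁₀(10^(62.2/10) + 10^(55.8/10) + 10^(63.3/10) + 10^(63.8/10)) = 10·log₁₀(6577000) = 68.18 dB SPL.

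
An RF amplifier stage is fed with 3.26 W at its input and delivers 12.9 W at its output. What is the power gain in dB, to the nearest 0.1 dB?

For a power ratio, dB = 10·log₁₀(P₂/P₁).
10·log₁₀(12.9/3.26) = 10·log₁₀(3.957) = 6.0 dB.

6.0 dB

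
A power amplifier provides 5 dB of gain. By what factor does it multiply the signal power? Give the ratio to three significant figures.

Power ratio = 10^(dB/10).
10^(5/10) = 10^(0.5000) = 3.16.

3.16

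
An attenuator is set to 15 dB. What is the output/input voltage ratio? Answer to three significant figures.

0.178

Voltage ratio = 10^(dB/20).
10^(-15/20) = 10^(-0.7500) = 0.178.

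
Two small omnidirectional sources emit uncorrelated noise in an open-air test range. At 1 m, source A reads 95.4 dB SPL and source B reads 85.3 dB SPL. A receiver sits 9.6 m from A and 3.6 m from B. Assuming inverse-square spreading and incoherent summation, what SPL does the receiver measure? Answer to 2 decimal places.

78.05 dB SPL

At the listener: L_A = 95.4 − 20·log₁₀(9.6) = 75.755 dB; L_B = 85.3 − 20·log₁₀(3.6) = 74.174 dB.
Combined: 10·log₁₀(10^(75.755/10)+10^(74.174/10)) = 78.05 dB SPL.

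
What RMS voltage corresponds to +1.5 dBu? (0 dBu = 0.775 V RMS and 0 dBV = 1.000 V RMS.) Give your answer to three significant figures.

V = 0.775 V × 10^(+1.5/20).
= 0.775 × 1.189 = 0.921 V.

0.921 V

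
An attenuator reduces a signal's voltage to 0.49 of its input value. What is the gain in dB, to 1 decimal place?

-6.2 dB

For a voltage ratio, dB = 20·log₁₀(V₂/V₁).
20·log₁₀(0.49) = -6.2 dB.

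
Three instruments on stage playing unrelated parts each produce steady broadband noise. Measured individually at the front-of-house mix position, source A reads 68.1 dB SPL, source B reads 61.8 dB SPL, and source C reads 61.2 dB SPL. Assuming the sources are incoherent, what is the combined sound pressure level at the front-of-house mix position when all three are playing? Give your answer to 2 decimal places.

69.68 dB SPL

Uncorrelated sources add in intensity (power), not in dB.
L_total = 10·log₁₀(10^(68.1/10) + 10^(61.8/10) + 10^(61.2/10)) = 10·log₁₀(9288000) = 69.68 dB SPL.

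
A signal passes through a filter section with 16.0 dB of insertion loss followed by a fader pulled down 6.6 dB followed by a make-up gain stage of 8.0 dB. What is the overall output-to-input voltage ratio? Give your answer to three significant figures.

0.186

Net gain = (−16.0) + (−6.6) + 8.0 = -14.6 dB.
Voltage ratio = 10^(-14.6/20) = 0.186.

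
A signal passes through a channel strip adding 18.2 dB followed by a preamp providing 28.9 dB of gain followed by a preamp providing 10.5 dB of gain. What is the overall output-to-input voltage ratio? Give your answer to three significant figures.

759

Net gain = 18.2 + 28.9 + 10.5 = 57.6 dB.
Voltage ratio = 10^(57.6/20) = 759.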